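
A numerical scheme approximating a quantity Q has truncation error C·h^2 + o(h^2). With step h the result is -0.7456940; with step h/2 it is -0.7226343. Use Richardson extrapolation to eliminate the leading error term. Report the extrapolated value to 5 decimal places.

The leading error scales as h^2; refining by a factor of 2 reduces it by 2^2 = 4.
Extrapolated value = (4·A(h/2) − A(h)) / (4 − 1)
= (4·(-0.7226343) − (-0.7456940)) / 3
= -2.1448432 / 3 = -0.7149477

-0.71495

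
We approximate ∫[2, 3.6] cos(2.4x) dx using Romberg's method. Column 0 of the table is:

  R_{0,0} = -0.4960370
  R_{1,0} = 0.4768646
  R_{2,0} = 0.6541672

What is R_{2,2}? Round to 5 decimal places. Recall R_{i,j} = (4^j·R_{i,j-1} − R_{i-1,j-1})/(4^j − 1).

0.70741

R_{1,1} = 0.4768646 + (0.4768646 − (-0.4960370))/3 = 0.8011651
R_{2,1} = (4·0.6541672 − 0.4768646) / 3 = 0.7132681
R_{2,2} = (16·0.7132681 − 0.8011651) / 15 = 0.7074083
(Column j=1 coincides with Simpson's rule on the same nodes.)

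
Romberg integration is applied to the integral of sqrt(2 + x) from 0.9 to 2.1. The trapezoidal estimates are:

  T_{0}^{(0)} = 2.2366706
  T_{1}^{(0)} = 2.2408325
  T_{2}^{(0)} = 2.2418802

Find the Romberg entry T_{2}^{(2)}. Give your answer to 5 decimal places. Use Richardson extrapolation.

2.24223

Richardson extrapolation on the trapezoidal column (denominator 4−1=3):
T_{1}^{(1)} = 2.2408325 + (2.2408325 − 2.2366706)/3 = 2.2422198
T_{2}^{(1)} = 2.2418802 + (2.2418802 − 2.2408325)/3 = 2.2422294
T_{2}^{(2)} = (16·2.2422294 − 2.2422198) / 15 = 2.2422300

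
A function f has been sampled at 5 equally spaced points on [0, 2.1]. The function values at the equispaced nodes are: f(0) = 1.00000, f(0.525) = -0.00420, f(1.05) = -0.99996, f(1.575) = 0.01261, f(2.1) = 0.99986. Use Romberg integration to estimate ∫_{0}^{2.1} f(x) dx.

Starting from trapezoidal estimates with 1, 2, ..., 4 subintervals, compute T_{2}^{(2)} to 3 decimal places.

0.053

T_{0}^{(0)} (trapezoid, 1 panel, h=2.1000): 2.09985
T_{1}^{(0)} (trapezoid, 2 panels, h=1.0500): -0.00003
T_{2}^{(0)} (trapezoid, 4 panels, h=0.5250): 0.00440
T_{1}^{(1)} = -0.00003 + (-0.00003 − 2.09985)/3 = -0.69999
T_{2}^{(1)} = 0.00440 + (0.00440 − (-0.00003))/3 = 0.00588
T_{2}^{(2)} = 0.00588 + (0.00588 − (-0.69999))/15 = 0.05294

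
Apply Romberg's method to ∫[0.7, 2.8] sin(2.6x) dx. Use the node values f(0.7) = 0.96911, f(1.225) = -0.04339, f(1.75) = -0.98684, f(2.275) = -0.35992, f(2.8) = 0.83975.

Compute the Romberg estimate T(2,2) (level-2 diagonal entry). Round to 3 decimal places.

T(0,0) (trapezoid, 1 panel, h=2.1000): 1.89930
T(1,0) (trapezoid, 2 panels, h=1.0500): -0.08653
T(2,0) (trapezoid, 4 panels, h=0.5250): -0.25500
T(1,1) = -0.08653 + (-0.08653 − 1.89930)/3 = -0.74847
T(2,1) = -0.25500 + (-0.25500 − (-0.08653))/3 = -0.31116
T(2,2) = -0.31116 + (-0.31116 − (-0.74847))/15 = -0.28201

-0.282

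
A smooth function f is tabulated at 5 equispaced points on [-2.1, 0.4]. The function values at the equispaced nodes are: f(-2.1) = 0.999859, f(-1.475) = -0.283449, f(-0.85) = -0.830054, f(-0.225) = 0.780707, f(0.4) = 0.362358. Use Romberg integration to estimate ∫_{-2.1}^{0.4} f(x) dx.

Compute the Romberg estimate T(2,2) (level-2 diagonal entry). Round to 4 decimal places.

T(0,0) (trapezoid, 1 panel, h=2.5000): 1.702771
T(1,0) (trapezoid, 2 panels, h=1.2500): -0.186182
T(2,0) (trapezoid, 4 panels, h=0.6250): 0.217695
T(1,1) = -0.186182 + (-0.186182 − 1.702771)/3 = -0.815833
T(2,1) = 0.217695 + (0.217695 − (-0.186182))/3 = 0.352321
T(2,2) = 0.352321 + (0.352321 − (-0.815833))/15 = 0.430198

0.4302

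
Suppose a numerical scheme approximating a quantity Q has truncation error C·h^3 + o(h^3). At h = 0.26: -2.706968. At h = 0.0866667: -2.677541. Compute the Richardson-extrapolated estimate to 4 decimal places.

-2.6764

The leading error scales as h^3; refining by a factor of 3 reduces it by 3^3 = 27.
Extrapolated value = (27·A(h/3) − A(h)) / (27 − 1)
= (27·(-2.677541) − (-2.706968)) / 26
= -69.586639 / 26 = -2.676409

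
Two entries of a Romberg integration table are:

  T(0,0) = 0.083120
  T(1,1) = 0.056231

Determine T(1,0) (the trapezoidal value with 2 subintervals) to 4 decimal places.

From T(1,1) = (4·T(1,0) − T(0,0))/3, solve for T(1,0):
4·T(1,0) = 3·0.056231 + 0.083120 = 0.251813
T(1,0) = 0.062953

0.0630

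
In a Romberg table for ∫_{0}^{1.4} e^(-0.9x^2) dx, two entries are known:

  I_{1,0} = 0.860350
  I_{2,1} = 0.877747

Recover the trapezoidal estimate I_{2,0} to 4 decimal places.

0.8734

From I_{2,1} = (4·I_{2,0} − I_{1,0})/3, solve for I_{2,0}:
4·I_{2,0} = 3·0.877747 + 0.860350 = 3.493591
I_{2,0} = 0.873398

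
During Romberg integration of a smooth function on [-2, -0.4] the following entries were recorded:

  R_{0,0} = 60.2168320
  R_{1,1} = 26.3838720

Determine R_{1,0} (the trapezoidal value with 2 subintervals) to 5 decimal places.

34.84211

From R_{1,1} = (4·R_{1,0} − R_{0,0})/3, solve for R_{1,0}:
4·R_{1,0} = 3·26.3838720 + 60.2168320 = 139.3684480
R_{1,0} = 34.8421120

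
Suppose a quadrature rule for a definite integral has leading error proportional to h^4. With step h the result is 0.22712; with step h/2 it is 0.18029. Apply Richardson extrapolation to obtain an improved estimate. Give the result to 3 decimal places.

Extrapolated value = (16·A(h/2) − A(h)) / (16 − 1)
= (16·0.18029 − 0.22712) / 15
= 2.65752 / 15 = 0.17717

0.177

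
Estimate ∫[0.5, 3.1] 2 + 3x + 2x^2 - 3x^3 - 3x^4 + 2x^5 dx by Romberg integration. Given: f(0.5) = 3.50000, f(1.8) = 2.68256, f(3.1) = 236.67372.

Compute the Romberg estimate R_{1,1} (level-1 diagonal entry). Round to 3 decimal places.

R_{0,0} (trapezoid, 1 panel, h=2.6000): 312.22584
R_{1,0} (trapezoid, 2 panels, h=1.3000): 159.60025
R_{1,1} = 159.60025 + (159.60025 − 312.22584)/3 = 108.72505

108.725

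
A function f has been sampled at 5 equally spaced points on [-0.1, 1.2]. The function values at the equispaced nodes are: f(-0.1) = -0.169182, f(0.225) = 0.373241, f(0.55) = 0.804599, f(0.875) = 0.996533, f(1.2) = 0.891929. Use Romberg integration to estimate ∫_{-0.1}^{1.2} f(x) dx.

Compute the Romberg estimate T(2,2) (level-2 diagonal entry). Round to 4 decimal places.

0.8457

T(0,0) (trapezoid, 1 panel, h=1.3000): 0.469786
T(1,0) (trapezoid, 2 panels, h=0.6500): 0.757882
T(2,0) (trapezoid, 4 panels, h=0.3250): 0.824118
T(1,1) = 0.757882 + (0.757882 − 0.469786)/3 = 0.853914
T(2,1) = 0.824118 + (0.824118 − 0.757882)/3 = 0.846197
T(2,2) = 0.846197 + (0.846197 − 0.853914)/15 = 0.845683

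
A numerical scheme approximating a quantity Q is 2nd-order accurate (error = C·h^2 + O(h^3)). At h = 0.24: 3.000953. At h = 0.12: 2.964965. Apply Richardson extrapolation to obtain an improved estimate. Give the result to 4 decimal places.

The leading error scales as h^2; refining by a factor of 2 reduces it by 2^2 = 4.
Extrapolated value = (4·A(h/2) − A(h)) / (4 − 1)
= (4·2.964965 − 3.000953) / 3
= 8.858907 / 3 = 2.952969

2.9530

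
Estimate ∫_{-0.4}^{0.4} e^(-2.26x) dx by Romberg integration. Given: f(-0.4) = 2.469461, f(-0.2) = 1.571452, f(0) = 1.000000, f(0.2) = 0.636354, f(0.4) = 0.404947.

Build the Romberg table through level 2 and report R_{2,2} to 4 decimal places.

R_{0,0} (trapezoid, 1 panel, h=0.8000): 1.149763
R_{1,0} (trapezoid, 2 panels, h=0.4000): 0.974882
R_{2,0} (trapezoid, 4 panels, h=0.2000): 0.929002
R_{1,1} = 0.974882 + (0.974882 − 1.149763)/3 = 0.916588
R_{2,1} = 0.929002 + (0.929002 − 0.974882)/3 = 0.913709
R_{2,2} = 0.913709 + (0.913709 − 0.916588)/15 = 0.913517

0.9135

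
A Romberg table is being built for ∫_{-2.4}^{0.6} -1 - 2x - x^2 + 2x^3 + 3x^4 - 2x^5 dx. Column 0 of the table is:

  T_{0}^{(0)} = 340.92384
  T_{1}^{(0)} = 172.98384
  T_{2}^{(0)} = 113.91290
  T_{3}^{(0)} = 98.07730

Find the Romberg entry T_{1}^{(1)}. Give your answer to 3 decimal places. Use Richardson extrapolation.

Richardson extrapolation on the trapezoidal column (denominator 4−1=3):
T_{1}^{(1)} = 172.98384 + (172.98384 − 340.92384)/3 = 117.00384

117.004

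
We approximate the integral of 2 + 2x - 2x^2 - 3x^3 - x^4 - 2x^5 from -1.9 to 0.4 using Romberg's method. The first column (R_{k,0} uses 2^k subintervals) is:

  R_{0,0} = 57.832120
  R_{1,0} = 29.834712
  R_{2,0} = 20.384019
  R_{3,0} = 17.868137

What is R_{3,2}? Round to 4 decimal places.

17.0159

Richardson extrapolation on the trapezoidal column (denominator 4−1=3):
R_{2,1} = (4·20.384019 − 29.834712) / 3 = 17.233788
R_{3,1} = 17.868137 + (17.868137 − 20.384019)/3 = 17.029510
R_{3,2} = 17.029510 + (17.029510 − 17.233788)/15 = 17.015891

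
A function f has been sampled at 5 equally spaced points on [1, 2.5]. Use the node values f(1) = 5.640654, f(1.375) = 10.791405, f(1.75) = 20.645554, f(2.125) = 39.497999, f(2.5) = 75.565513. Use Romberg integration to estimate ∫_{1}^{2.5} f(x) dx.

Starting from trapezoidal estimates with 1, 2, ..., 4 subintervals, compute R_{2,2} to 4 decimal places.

R_{0,0} (trapezoid, 1 panel, h=1.5000): 60.904625
R_{1,0} (trapezoid, 2 panels, h=0.7500): 45.936478
R_{2,0} (trapezoid, 4 panels, h=0.3750): 41.826766
R_{1,1} = 45.936478 + (45.936478 − 60.904625)/3 = 40.947096
R_{2,1} = 41.826766 + (41.826766 − 45.936478)/3 = 40.456862
R_{2,2} = 40.456862 + (40.456862 − 40.947096)/15 = 40.424180

40.4242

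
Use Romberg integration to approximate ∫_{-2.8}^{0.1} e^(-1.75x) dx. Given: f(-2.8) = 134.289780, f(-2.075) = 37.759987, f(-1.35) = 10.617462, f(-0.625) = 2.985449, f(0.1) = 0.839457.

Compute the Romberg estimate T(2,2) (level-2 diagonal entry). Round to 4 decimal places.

T(0,0) (trapezoid, 1 panel, h=2.9000): 195.937394
T(1,0) (trapezoid, 2 panels, h=1.4500): 113.364017
T(2,0) (trapezoid, 4 panels, h=0.7250): 86.222449
T(1,1) = 113.364017 + (113.364017 − 195.937394)/3 = 85.839558
T(2,1) = 86.222449 + (86.222449 − 113.364017)/3 = 77.175260
T(2,2) = 77.175260 + (77.175260 − 85.839558)/15 = 76.597640

76.5976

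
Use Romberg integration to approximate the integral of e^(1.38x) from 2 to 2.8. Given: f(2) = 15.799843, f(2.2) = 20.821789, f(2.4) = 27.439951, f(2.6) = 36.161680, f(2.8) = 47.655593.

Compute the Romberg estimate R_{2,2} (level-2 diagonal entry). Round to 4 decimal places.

23.0839

R_{0,0} (trapezoid, 1 panel, h=0.8000): 25.382174
R_{1,0} (trapezoid, 2 panels, h=0.4000): 23.667068
R_{2,0} (trapezoid, 4 panels, h=0.2000): 23.230228
R_{1,1} = 23.667068 + (23.667068 − 25.382174)/3 = 23.095366
R_{2,1} = 23.230228 + (23.230228 − 23.667068)/3 = 23.084615
R_{2,2} = 23.084615 + (23.084615 − 23.095366)/15 = 23.083898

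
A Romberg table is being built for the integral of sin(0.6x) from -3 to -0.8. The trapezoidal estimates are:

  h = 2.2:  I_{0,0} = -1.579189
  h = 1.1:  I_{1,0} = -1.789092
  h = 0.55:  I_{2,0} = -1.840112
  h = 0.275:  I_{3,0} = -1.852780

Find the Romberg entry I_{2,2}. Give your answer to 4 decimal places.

Richardson extrapolation on the trapezoidal column (denominator 4−1=3):
I_{1,1} = (4·(-1.789092) − (-1.579189)) / 3 = -1.859060
I_{2,1} = -1.840112 + (-1.840112 − (-1.789092))/3 = -1.857119
I_{2,2} = -1.857119 + (-1.857119 − (-1.859060))/15 = -1.856990

-1.8570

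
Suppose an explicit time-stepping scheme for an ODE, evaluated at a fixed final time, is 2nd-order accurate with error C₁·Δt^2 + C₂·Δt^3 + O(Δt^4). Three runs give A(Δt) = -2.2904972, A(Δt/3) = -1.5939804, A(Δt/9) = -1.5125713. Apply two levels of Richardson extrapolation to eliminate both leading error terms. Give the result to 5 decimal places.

-1.50222

First eliminate the Δt^2 term (factor 3^2 = 9):
  B₁ = (9·(-1.5939804) − (-2.2904972))/8 = -1.5069158
  B₂ = (9·(-1.5125713) − (-1.5939804))/8 = -1.5023952
Then eliminate the Δt^3 term (factor 3^3 = 27):
  (27·(-1.5023952) − (-1.5069158))/26 = -1.5022213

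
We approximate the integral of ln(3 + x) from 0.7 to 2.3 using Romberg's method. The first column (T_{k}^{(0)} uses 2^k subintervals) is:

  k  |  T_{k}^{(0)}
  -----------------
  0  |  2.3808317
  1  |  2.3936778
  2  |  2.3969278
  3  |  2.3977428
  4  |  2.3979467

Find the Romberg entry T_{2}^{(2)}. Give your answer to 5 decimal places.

T_{1}^{(1)} = 2.3936778 + (2.3936778 − 2.3808317)/3 = 2.3979598
T_{2}^{(1)} = 2.3969278 + (2.3969278 − 2.3936778)/3 = 2.3980111
T_{2}^{(2)} = (16·2.3980111 − 2.3979598) / 15 = 2.3980145

2.39801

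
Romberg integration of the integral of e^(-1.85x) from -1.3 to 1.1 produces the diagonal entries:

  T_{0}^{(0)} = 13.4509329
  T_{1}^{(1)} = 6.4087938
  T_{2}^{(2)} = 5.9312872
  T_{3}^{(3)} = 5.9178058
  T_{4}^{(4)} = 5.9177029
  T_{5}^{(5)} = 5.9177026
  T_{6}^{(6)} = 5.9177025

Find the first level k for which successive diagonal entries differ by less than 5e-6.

|T_{1}^{(1)} − T_{0}^{(0)}| = 7.0421391 ≥ 5e-6
|T_{2}^{(2)} − T_{1}^{(1)}| = 0.4775066 ≥ 5e-6
|T_{3}^{(3)} − T_{2}^{(2)}| = 0.0134814 ≥ 5e-6
|T_{4}^{(4)} − T_{3}^{(3)}| = 0.0001029 ≥ 5e-6
|T_{5}^{(5)} − T_{4}^{(4)}| = 0.0000003 < 5e-6

k = 5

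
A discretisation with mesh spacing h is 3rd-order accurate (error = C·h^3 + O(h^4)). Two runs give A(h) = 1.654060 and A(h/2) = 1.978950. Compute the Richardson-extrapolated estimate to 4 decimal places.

The leading error scales as h^3; refining by a factor of 2 reduces it by 2^3 = 8.
Extrapolated value = (8·A(h/2) − A(h)) / (8 − 1)
= (8·1.978950 − 1.654060) / 7
= 14.177540 / 7 = 2.025363

2.0254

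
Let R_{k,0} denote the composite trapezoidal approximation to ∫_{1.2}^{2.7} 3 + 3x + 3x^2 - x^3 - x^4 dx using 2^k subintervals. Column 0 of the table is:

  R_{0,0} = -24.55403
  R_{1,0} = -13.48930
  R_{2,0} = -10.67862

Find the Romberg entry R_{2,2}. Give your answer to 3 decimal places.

R_{1,1} = -13.48930 + (-13.48930 − (-24.55403))/3 = -9.80106
R_{2,1} = (4·(-10.67862) − (-13.48930)) / 3 = -9.74173
R_{2,2} = (16·(-9.74173) − (-9.80106)) / 15 = -9.73777
(Column j=1 coincides with Simpson's rule on the same nodes.)

-9.738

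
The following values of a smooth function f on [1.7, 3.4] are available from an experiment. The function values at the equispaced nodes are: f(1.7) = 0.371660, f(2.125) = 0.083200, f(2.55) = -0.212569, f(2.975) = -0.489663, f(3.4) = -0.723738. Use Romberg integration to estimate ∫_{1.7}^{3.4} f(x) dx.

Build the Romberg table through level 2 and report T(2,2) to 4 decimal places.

T(0,0) (trapezoid, 1 panel, h=1.7000): -0.299266
T(1,0) (trapezoid, 2 panels, h=0.8500): -0.330317
T(2,0) (trapezoid, 4 panels, h=0.4250): -0.337905
T(1,1) = -0.330317 + (-0.330317 − (-0.299266))/3 = -0.340667
T(2,1) = -0.337905 + (-0.337905 − (-0.330317))/3 = -0.340434
T(2,2) = -0.340434 + (-0.340434 − (-0.340667))/15 = -0.340418

-0.3404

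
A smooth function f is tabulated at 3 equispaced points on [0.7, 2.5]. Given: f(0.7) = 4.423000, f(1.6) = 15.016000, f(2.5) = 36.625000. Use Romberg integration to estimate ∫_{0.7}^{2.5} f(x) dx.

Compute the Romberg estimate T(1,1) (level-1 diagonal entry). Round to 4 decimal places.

T(0,0) (trapezoid, 1 panel, h=1.8000): 36.943200
T(1,0) (trapezoid, 2 panels, h=0.9000): 31.986000
T(1,1) = 31.986000 + (31.986000 − 36.943200)/3 = 30.333600

30.3336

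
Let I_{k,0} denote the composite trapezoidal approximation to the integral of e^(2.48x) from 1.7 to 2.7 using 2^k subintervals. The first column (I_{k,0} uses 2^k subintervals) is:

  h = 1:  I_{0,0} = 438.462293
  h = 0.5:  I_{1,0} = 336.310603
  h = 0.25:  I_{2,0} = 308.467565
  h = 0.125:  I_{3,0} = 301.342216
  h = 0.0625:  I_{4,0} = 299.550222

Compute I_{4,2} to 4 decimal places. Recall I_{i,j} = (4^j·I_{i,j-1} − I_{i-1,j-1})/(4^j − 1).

298.9519

Richardson extrapolation on the trapezoidal column (denominator 4−1=3):
I_{3,1} = 301.342216 + (301.342216 − 308.467565)/3 = 298.967100
I_{4,1} = 299.550222 + (299.550222 − 301.342216)/3 = 298.952891
I_{4,2} = 298.952891 + (298.952891 − 298.967100)/15 = 298.951944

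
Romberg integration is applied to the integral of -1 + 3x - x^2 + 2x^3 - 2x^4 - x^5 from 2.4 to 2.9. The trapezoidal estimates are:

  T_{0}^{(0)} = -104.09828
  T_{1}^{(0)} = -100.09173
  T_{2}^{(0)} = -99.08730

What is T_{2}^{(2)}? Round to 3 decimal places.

-98.752

Richardson extrapolation on the trapezoidal column (denominator 4−1=3):
T_{1}^{(1)} = -100.09173 + (-100.09173 − (-104.09828))/3 = -98.75621
T_{2}^{(1)} = (4·(-99.08730) − (-100.09173)) / 3 = -98.75249
T_{2}^{(2)} = (16·(-98.75249) − (-98.75621)) / 15 = -98.75224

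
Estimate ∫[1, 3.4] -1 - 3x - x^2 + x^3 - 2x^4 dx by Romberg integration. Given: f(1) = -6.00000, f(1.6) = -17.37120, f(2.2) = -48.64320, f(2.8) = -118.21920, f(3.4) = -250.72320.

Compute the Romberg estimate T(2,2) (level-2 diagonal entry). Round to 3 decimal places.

-179.191

T(0,0) (trapezoid, 1 panel, h=2.4000): -308.06784
T(1,0) (trapezoid, 2 panels, h=1.2000): -212.40576
T(2,0) (trapezoid, 4 panels, h=0.6000): -187.55712
T(1,1) = -212.40576 + (-212.40576 − (-308.06784))/3 = -180.51840
T(2,1) = -187.55712 + (-187.55712 − (-212.40576))/3 = -179.27424
T(2,2) = -179.27424 + (-179.27424 − (-180.51840))/15 = -179.19130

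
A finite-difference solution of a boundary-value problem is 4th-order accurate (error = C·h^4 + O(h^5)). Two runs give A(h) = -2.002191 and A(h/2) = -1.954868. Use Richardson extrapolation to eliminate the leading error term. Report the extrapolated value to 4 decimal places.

Extrapolated value = (16·A(h/2) − A(h)) / (16 − 1)
= (16·(-1.954868) − (-2.002191)) / 15
= -29.275697 / 15 = -1.951713

-1.9517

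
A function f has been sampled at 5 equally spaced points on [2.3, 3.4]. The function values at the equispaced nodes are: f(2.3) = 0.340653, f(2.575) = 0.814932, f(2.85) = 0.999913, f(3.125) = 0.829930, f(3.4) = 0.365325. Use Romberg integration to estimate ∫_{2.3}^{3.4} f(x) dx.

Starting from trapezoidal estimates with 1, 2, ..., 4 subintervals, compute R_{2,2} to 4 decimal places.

R_{0,0} (trapezoid, 1 panel, h=1.1000): 0.388288
R_{1,0} (trapezoid, 2 panels, h=0.5500): 0.744096
R_{2,0} (trapezoid, 4 panels, h=0.2750): 0.824385
R_{1,1} = 0.744096 + (0.744096 − 0.388288)/3 = 0.862699
R_{2,1} = 0.824385 + (0.824385 − 0.744096)/3 = 0.851148
R_{2,2} = 0.851148 + (0.851148 − 0.862699)/15 = 0.850378

0.8504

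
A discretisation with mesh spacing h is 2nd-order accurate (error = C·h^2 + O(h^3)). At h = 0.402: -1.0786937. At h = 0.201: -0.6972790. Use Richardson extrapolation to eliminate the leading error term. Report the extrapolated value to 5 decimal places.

The leading error scales as h^2; refining by a factor of 2 reduces it by 2^2 = 4.
Extrapolated value = (4·A(h/2) − A(h)) / (4 − 1)
= (4·(-0.6972790) − (-1.0786937)) / 3
= -1.7104223 / 3 = -0.5701408

-0.57014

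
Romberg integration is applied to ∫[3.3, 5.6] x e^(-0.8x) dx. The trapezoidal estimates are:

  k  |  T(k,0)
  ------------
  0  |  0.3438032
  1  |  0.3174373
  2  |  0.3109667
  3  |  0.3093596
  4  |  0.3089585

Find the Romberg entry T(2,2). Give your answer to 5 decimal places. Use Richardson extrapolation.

T(1,1) = (4·0.3174373 − 0.3438032) / 3 = 0.3086487
T(2,1) = 0.3109667 + (0.3109667 − 0.3174373)/3 = 0.3088098
T(2,2) = 0.3088098 + (0.3088098 − 0.3086487)/15 = 0.3088205

0.30882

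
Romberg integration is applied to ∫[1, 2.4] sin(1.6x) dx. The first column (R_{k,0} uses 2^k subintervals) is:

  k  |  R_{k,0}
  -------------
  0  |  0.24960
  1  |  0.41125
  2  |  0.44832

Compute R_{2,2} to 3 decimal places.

0.460

R_{1,1} = 0.41125 + (0.41125 − 0.24960)/3 = 0.46513
R_{2,1} = 0.44832 + (0.44832 − 0.41125)/3 = 0.46068
R_{2,2} = 0.46068 + (0.46068 − 0.46513)/15 = 0.46038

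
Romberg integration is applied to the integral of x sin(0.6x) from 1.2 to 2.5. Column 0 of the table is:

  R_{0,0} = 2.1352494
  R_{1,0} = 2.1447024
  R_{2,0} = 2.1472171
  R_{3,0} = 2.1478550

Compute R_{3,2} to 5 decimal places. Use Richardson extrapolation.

2.14807

Richardson extrapolation on the trapezoidal column (denominator 4−1=3):
R_{2,1} = (4·2.1472171 − 2.1447024) / 3 = 2.1480553
R_{3,1} = 2.1478550 + (2.1478550 − 2.1472171)/3 = 2.1480676
R_{3,2} = 2.1480676 + (2.1480676 − 2.1480553)/15 = 2.1480684
(Column j=1 coincides with Simpson's rule on the same nodes.)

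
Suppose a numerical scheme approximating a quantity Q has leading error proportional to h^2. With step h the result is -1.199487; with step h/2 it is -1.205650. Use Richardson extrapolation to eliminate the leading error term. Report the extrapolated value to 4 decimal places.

-1.2077

The leading error scales as h^2; refining by a factor of 2 reduces it by 2^2 = 4.
Extrapolated value = (4·A(h/2) − A(h)) / (4 − 1)
= (4·(-1.205650) − (-1.199487)) / 3
= -3.623113 / 3 = -1.207704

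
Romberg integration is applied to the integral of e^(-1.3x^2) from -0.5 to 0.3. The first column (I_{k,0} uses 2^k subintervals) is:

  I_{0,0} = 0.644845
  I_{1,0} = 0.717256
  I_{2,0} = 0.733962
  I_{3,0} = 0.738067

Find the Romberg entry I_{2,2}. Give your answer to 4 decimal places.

0.7394

I_{1,1} = (4·0.717256 − 0.644845) / 3 = 0.741393
I_{2,1} = (4·0.733962 − 0.717256) / 3 = 0.739531
I_{2,2} = 0.739531 + (0.739531 − 0.741393)/15 = 0.739407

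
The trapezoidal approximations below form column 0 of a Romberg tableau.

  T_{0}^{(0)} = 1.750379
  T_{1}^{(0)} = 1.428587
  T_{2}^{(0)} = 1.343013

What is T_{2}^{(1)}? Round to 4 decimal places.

Richardson extrapolation on the trapezoidal column (denominator 4−1=3):
T_{2}^{(1)} = (4·1.343013 − 1.428587) / 3 = 1.314488

1.3145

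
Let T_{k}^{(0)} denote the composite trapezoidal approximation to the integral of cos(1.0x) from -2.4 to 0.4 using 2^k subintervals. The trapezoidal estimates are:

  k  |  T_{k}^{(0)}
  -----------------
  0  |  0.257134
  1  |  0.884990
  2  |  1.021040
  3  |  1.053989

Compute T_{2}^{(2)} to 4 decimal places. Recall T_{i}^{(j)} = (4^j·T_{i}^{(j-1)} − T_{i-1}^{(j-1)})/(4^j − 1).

Richardson extrapolation on the trapezoidal column (denominator 4−1=3):
T_{1}^{(1)} = (4·0.884990 − 0.257134) / 3 = 1.094275
T_{2}^{(1)} = (4·1.021040 − 0.884990) / 3 = 1.066390
T_{2}^{(2)} = (16·1.066390 − 1.094275) / 15 = 1.064531

1.0645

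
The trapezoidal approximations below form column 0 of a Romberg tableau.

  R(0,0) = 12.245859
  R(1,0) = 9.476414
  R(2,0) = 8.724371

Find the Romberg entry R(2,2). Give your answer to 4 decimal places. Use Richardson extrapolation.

8.4684

R(1,1) = (4·9.476414 − 12.245859) / 3 = 8.553266
R(2,1) = (4·8.724371 − 9.476414) / 3 = 8.473690
R(2,2) = 8.473690 + (8.473690 − 8.553266)/15 = 8.468385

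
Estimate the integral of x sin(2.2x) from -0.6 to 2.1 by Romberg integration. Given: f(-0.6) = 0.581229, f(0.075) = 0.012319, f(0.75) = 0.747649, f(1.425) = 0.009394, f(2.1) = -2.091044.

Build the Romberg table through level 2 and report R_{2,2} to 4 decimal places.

-0.0271

R_{0,0} (trapezoid, 1 panel, h=2.7000): -2.038250
R_{1,0} (trapezoid, 2 panels, h=1.3500): -0.009799
R_{2,0} (trapezoid, 4 panels, h=0.6750): 0.009757
R_{1,1} = -0.009799 + (-0.009799 − (-2.038250))/3 = 0.666351
R_{2,1} = 0.009757 + (0.009757 − (-0.009799))/3 = 0.016276
R_{2,2} = 0.016276 + (0.016276 − 0.666351)/15 = -0.027062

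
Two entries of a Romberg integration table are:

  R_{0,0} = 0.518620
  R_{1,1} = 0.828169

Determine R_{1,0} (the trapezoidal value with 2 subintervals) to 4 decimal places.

0.7508

From R_{1,1} = (4·R_{1,0} − R_{0,0})/3, solve for R_{1,0}:
4·R_{1,0} = 3·0.828169 + 0.518620 = 3.003127
R_{1,0} = 0.750782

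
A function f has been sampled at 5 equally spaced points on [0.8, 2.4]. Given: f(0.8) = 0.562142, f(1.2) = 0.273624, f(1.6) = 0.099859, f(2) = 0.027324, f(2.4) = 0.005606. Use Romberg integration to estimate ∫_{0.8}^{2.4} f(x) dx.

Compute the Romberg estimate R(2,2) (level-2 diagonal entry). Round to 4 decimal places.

R(0,0) (trapezoid, 1 panel, h=1.6000): 0.454198
R(1,0) (trapezoid, 2 panels, h=0.8000): 0.306986
R(2,0) (trapezoid, 4 panels, h=0.4000): 0.273872
R(1,1) = 0.306986 + (0.306986 − 0.454198)/3 = 0.257915
R(2,1) = 0.273872 + (0.273872 − 0.306986)/3 = 0.262834
R(2,2) = 0.262834 + (0.262834 − 0.257915)/15 = 0.263162

0.2632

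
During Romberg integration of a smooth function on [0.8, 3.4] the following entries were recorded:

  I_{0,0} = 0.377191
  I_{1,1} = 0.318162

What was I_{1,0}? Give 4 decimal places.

0.3329

From I_{1,1} = (4·I_{1,0} − I_{0,0})/3, solve for I_{1,0}:
4·I_{1,0} = 3·0.318162 + 0.377191 = 1.331677
I_{1,0} = 0.332919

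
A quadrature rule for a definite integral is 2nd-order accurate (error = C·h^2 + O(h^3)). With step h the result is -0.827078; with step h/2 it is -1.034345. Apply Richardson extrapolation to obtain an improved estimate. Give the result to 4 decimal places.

-1.1034

Extrapolated value = (4·A(h/2) − A(h)) / (4 − 1)
= (4·(-1.034345) − (-0.827078)) / 3
= -3.310302 / 3 = -1.103434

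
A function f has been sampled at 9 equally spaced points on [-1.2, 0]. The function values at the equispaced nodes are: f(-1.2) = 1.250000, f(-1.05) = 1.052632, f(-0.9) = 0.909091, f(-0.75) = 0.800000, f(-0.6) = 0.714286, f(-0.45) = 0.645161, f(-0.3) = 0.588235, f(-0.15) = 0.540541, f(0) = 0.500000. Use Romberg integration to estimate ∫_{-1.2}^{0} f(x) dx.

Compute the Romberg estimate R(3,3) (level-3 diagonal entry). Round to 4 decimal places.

R(0,0) (trapezoid, 1 panel, h=1.2000): 1.050000
R(1,0) (trapezoid, 2 panels, h=0.6000): 0.953572
R(2,0) (trapezoid, 4 panels, h=0.3000): 0.925984
R(3,0) (trapezoid, 8 panels, h=0.1500): 0.918742
R(1,1) = 0.953572 + (0.953572 − 1.050000)/3 = 0.921429
R(2,1) = 0.925984 + (0.925984 − 0.953572)/3 = 0.916788
R(3,1) = 0.918742 + (0.918742 − 0.925984)/3 = 0.916328
R(2,2) = 0.916788 + (0.916788 − 0.921429)/15 = 0.916479
R(3,2) = 0.916328 + (0.916328 − 0.916788)/15 = 0.916297
R(3,3) = 0.916297 + (0.916297 − 0.916479)/63 = 0.916294

0.9163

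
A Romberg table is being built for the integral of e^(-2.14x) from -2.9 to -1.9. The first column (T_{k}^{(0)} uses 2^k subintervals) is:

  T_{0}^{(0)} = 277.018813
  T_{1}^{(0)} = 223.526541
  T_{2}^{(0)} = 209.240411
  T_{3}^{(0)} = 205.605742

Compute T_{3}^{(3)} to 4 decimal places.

204.3884

T_{1}^{(1)} = (4·223.526541 − 277.018813) / 3 = 205.695784
T_{2}^{(1)} = 209.240411 + (209.240411 − 223.526541)/3 = 204.478368
T_{3}^{(1)} = 205.605742 + (205.605742 − 209.240411)/3 = 204.394186
T_{2}^{(2)} = (16·204.478368 − 205.695784) / 15 = 204.397207
T_{3}^{(2)} = (16·204.394186 − 204.478368) / 15 = 204.388574
T_{3}^{(3)} = 204.388574 + (204.388574 − 204.397207)/63 = 204.388437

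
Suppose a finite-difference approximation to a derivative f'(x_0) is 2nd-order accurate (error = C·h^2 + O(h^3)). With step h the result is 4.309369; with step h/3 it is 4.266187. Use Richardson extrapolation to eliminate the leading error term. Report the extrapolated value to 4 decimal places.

The leading error scales as h^2; refining by a factor of 3 reduces it by 3^2 = 9.
Extrapolated value = (9·A(h/3) − A(h)) / (9 − 1)
= (9·4.266187 − 4.309369) / 8
= 34.086314 / 8 = 4.260789

4.2608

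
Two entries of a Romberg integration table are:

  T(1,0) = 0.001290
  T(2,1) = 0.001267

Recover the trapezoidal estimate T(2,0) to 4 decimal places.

0.0013

From T(2,1) = (4·T(2,0) − T(1,0))/3, solve for T(2,0):
4·T(2,0) = 3·0.001267 + 0.001290 = 0.005091
T(2,0) = 0.001273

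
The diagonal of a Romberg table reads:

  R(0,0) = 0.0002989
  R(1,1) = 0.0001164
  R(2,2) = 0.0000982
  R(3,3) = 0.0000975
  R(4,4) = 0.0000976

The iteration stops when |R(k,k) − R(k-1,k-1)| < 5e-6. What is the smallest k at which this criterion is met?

k = 3

|R(1,1) − R(0,0)| = 0.0001825 ≥ 5e-6
|R(2,2) − R(1,1)| = 0.0000182 ≥ 5e-6
|R(3,3) − R(2,2)| = 0.0000007 < 5e-6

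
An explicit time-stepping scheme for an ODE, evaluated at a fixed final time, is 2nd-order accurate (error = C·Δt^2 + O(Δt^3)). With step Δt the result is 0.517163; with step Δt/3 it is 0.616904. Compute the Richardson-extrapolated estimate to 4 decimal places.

Extrapolated value = (9·A(Δt/3) − A(Δt)) / (9 − 1)
= (9·0.616904 − 0.517163) / 8
= 5.034973 / 8 = 0.629372

0.6294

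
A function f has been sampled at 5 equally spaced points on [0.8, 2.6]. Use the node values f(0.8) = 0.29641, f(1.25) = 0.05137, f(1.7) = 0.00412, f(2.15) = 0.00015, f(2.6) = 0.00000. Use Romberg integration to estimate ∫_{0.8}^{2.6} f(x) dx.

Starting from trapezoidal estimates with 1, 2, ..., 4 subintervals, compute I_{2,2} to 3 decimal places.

0.075

I_{0,0} (trapezoid, 1 panel, h=1.8000): 0.26677
I_{1,0} (trapezoid, 2 panels, h=0.9000): 0.13709
I_{2,0} (trapezoid, 4 panels, h=0.4500): 0.09173
I_{1,1} = 0.13709 + (0.13709 − 0.26677)/3 = 0.09386
I_{2,1} = 0.09173 + (0.09173 − 0.13709)/3 = 0.07661
I_{2,2} = 0.07661 + (0.07661 − 0.09386)/15 = 0.07546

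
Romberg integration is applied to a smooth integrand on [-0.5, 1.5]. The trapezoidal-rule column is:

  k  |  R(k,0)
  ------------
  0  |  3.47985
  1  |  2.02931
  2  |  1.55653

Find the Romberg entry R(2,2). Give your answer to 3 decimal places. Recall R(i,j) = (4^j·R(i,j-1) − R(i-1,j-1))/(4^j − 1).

1.389

Richardson extrapolation on the trapezoidal column (denominator 4−1=3):
R(1,1) = 2.02931 + (2.02931 − 3.47985)/3 = 1.54580
R(2,1) = 1.55653 + (1.55653 − 2.02931)/3 = 1.39894
R(2,2) = 1.39894 + (1.39894 − 1.54580)/15 = 1.38915
(Column j=1 coincides with Simpson's rule on the same nodes.)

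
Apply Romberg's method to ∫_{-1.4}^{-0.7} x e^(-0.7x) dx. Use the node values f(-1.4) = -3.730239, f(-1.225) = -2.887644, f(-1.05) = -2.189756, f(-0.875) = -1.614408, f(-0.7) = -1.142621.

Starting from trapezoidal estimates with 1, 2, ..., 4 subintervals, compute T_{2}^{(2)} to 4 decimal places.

T_{0}^{(0)} (trapezoid, 1 panel, h=0.7000): -1.705501
T_{1}^{(0)} (trapezoid, 2 panels, h=0.3500): -1.619165
T_{2}^{(0)} (trapezoid, 4 panels, h=0.1750): -1.597442
T_{1}^{(1)} = -1.619165 + (-1.619165 − (-1.705501))/3 = -1.590386
T_{2}^{(1)} = -1.597442 + (-1.597442 − (-1.619165))/3 = -1.590201
T_{2}^{(2)} = -1.590201 + (-1.590201 − (-1.590386))/15 = -1.590189

-1.5902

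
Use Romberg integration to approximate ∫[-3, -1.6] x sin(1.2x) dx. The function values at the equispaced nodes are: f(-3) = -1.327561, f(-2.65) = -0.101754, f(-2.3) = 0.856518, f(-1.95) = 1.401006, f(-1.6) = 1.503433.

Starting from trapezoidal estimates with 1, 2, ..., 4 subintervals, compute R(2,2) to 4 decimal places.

R(0,0) (trapezoid, 1 panel, h=1.4000): 0.123110
R(1,0) (trapezoid, 2 panels, h=0.7000): 0.661118
R(2,0) (trapezoid, 4 panels, h=0.3500): 0.785297
R(1,1) = 0.661118 + (0.661118 − 0.123110)/3 = 0.840454
R(2,1) = 0.785297 + (0.785297 − 0.661118)/3 = 0.826690
R(2,2) = 0.826690 + (0.826690 − 0.840454)/15 = 0.825772

0.8258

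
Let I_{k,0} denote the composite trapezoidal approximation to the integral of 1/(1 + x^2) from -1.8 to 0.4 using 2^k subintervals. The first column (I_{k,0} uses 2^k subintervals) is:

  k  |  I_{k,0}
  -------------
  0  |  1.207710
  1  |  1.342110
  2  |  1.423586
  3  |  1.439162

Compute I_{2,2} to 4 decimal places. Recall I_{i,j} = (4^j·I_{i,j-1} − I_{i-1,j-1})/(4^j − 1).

Richardson extrapolation on the trapezoidal column (denominator 4−1=3):
I_{1,1} = 1.342110 + (1.342110 − 1.207710)/3 = 1.386910
I_{2,1} = (4·1.423586 − 1.342110) / 3 = 1.450745
I_{2,2} = (16·1.450745 − 1.386910) / 15 = 1.455001

1.4550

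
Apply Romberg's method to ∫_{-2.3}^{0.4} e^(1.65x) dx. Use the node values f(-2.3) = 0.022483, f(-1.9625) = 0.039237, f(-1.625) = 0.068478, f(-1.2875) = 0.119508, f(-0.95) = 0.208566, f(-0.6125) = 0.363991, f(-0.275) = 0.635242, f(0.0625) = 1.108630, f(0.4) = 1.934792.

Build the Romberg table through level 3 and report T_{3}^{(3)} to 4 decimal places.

1.1590

T_{0}^{(0)} (trapezoid, 1 panel, h=2.7000): 2.642321
T_{1}^{(0)} (trapezoid, 2 panels, h=1.3500): 1.602725
T_{2}^{(0)} (trapezoid, 4 panels, h=0.6750): 1.276373
T_{3}^{(0)} (trapezoid, 8 panels, h=0.3375): 1.188773
T_{1}^{(1)} = 1.602725 + (1.602725 − 2.642321)/3 = 1.256193
T_{2}^{(1)} = 1.276373 + (1.276373 − 1.602725)/3 = 1.167589
T_{3}^{(1)} = 1.188773 + (1.188773 − 1.276373)/3 = 1.159573
T_{2}^{(2)} = 1.167589 + (1.167589 − 1.256193)/15 = 1.161682
T_{3}^{(2)} = 1.159573 + (1.159573 − 1.167589)/15 = 1.159039
T_{3}^{(3)} = 1.159039 + (1.159039 − 1.161682)/63 = 1.158997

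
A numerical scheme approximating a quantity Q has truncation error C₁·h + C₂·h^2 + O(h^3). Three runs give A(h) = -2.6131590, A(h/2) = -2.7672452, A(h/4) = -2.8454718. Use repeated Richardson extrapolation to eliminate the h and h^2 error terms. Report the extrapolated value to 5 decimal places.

First eliminate the h term (factor 2^1 = 2):
  B₁ = (2·(-2.7672452) − (-2.6131590))/1 = -2.9213314
  B₂ = (2·(-2.8454718) − (-2.7672452))/1 = -2.9236984
Then eliminate the h^2 term (factor 2^2 = 4):
  (4·(-2.9236984) − (-2.9213314))/3 = -2.9244874

-2.92449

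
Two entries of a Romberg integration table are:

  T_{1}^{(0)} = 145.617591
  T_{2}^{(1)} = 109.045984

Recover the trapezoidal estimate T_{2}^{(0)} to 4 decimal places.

From T_{2}^{(1)} = (4·T_{2}^{(0)} − T_{1}^{(0)})/3, solve for T_{2}^{(0)}:
4·T_{2}^{(0)} = 3·109.045984 + 145.617591 = 472.755543
T_{2}^{(0)} = 118.188886

118.1889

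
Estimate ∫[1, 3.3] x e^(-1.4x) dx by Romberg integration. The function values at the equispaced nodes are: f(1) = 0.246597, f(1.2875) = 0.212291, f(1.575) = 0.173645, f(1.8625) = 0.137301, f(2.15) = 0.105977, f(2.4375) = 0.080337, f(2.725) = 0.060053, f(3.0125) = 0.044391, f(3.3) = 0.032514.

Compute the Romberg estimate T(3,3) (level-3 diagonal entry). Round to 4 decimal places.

T(0,0) (trapezoid, 1 panel, h=2.3000): 0.320978
T(1,0) (trapezoid, 2 panels, h=1.1500): 0.282362
T(2,0) (trapezoid, 4 panels, h=0.5750): 0.275558
T(3,0) (trapezoid, 8 panels, h=0.2875): 0.274146
T(1,1) = 0.282362 + (0.282362 − 0.320978)/3 = 0.269490
T(2,1) = 0.275558 + (0.275558 − 0.282362)/3 = 0.273290
T(3,1) = 0.274146 + (0.274146 − 0.275558)/3 = 0.273675
T(2,2) = 0.273290 + (0.273290 − 0.269490)/15 = 0.273543
T(3,2) = 0.273675 + (0.273675 − 0.273290)/15 = 0.273701
T(3,3) = 0.273701 + (0.273701 − 0.273543)/63 = 0.273704

0.2737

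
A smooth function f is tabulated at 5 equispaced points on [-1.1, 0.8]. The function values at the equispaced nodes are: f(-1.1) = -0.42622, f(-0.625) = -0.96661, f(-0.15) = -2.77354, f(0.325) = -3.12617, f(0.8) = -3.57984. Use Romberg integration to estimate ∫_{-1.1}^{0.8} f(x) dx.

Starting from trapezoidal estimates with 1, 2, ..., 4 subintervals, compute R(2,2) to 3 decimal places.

R(0,0) (trapezoid, 1 panel, h=1.9000): -3.80576
R(1,0) (trapezoid, 2 panels, h=0.9500): -4.53774
R(2,0) (trapezoid, 4 panels, h=0.4750): -4.21294
R(1,1) = -4.53774 + (-4.53774 − (-3.80576))/3 = -4.78173
R(2,1) = -4.21294 + (-4.21294 − (-4.53774))/3 = -4.10467
R(2,2) = -4.10467 + (-4.10467 − (-4.78173))/15 = -4.05953

-4.060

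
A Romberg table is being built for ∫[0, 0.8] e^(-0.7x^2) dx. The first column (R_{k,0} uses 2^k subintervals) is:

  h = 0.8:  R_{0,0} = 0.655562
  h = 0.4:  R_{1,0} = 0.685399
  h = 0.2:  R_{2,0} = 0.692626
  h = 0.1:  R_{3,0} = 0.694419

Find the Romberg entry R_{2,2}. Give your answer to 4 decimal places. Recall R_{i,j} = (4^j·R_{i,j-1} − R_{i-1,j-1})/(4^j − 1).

0.6950

Richardson extrapolation on the trapezoidal column (denominator 4−1=3):
R_{1,1} = (4·0.685399 − 0.655562) / 3 = 0.695345
R_{2,1} = (4·0.692626 − 0.685399) / 3 = 0.695035
R_{2,2} = (16·0.695035 − 0.695345) / 15 = 0.695014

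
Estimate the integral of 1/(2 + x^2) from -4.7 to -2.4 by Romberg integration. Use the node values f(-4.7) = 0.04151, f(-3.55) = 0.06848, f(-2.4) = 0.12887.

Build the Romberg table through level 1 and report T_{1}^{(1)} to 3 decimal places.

T_{0}^{(0)} (trapezoid, 1 panel, h=2.3000): 0.19594
T_{1}^{(0)} (trapezoid, 2 panels, h=1.1500): 0.17672
T_{1}^{(1)} = 0.17672 + (0.17672 − 0.19594)/3 = 0.17031

0.170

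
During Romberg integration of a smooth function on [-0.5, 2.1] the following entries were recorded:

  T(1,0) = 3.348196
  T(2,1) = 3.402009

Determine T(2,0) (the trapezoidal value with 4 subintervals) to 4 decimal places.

From T(2,1) = (4·T(2,0) − T(1,0))/3, solve for T(2,0):
4·T(2,0) = 3·3.402009 + 3.348196 = 13.554223
T(2,0) = 3.388556

3.3886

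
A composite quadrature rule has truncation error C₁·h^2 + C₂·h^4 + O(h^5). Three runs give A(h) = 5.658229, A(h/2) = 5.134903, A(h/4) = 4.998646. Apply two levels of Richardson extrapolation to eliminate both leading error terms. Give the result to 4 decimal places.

First eliminate the h^2 term (factor 2^2 = 4):
  B₁ = (4·5.134903 − 5.658229)/3 = 4.960461
  B₂ = (4·4.998646 − 5.134903)/3 = 4.953227
Then eliminate the h^4 term (factor 2^4 = 16):
  (16·4.953227 − 4.960461)/15 = 4.952745

4.9527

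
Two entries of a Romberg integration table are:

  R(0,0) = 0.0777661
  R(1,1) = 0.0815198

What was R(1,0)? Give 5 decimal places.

0.08058

From R(1,1) = (4·R(1,0) − R(0,0))/3, solve for R(1,0):
4·R(1,0) = 3·0.0815198 + 0.0777661 = 0.3223255
R(1,0) = 0.0805814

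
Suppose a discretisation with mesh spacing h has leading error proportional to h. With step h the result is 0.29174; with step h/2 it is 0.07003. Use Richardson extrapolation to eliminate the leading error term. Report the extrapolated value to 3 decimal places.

Extrapolated value = (2·A(h/2) − A(h)) / (2 − 1)
= (2·0.07003 − 0.29174) / 1
= -0.15168 / 1 = -0.15168

-0.152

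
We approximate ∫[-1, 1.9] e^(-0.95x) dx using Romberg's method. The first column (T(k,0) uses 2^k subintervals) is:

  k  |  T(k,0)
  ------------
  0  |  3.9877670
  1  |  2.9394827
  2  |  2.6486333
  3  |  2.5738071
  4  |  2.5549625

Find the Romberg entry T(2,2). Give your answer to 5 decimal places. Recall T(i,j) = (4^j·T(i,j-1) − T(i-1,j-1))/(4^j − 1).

Richardson extrapolation on the trapezoidal column (denominator 4−1=3):
T(1,1) = 2.9394827 + (2.9394827 − 3.9877670)/3 = 2.5900546
T(2,1) = 2.6486333 + (2.6486333 − 2.9394827)/3 = 2.5516835
T(2,2) = 2.5516835 + (2.5516835 − 2.5900546)/15 = 2.5491254

2.54913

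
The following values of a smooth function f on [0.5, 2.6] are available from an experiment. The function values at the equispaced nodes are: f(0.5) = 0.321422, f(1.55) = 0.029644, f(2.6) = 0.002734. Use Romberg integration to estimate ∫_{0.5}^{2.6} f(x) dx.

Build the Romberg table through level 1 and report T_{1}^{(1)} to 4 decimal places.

0.1550

T_{0}^{(0)} (trapezoid, 1 panel, h=2.1000): 0.340364
T_{1}^{(0)} (trapezoid, 2 panels, h=1.0500): 0.201308
T_{1}^{(1)} = 0.201308 + (0.201308 − 0.340364)/3 = 0.154956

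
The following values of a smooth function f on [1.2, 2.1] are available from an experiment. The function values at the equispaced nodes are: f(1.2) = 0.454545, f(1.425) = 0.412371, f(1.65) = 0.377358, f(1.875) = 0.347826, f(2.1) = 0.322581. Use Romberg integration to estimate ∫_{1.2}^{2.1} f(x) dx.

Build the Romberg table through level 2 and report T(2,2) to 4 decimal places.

0.3429

T(0,0) (trapezoid, 1 panel, h=0.9000): 0.349707
T(1,0) (trapezoid, 2 panels, h=0.4500): 0.344664
T(2,0) (trapezoid, 4 panels, h=0.2250): 0.343377
T(1,1) = 0.344664 + (0.344664 − 0.349707)/3 = 0.342983
T(2,1) = 0.343377 + (0.343377 − 0.344664)/3 = 0.342948
T(2,2) = 0.342948 + (0.342948 − 0.342983)/15 = 0.342946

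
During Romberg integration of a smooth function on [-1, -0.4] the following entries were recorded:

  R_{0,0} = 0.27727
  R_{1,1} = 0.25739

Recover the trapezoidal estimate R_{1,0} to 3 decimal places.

From R_{1,1} = (4·R_{1,0} − R_{0,0})/3, solve for R_{1,0}:
4·R_{1,0} = 3·0.25739 + 0.27727 = 1.04944
R_{1,0} = 0.26236

0.262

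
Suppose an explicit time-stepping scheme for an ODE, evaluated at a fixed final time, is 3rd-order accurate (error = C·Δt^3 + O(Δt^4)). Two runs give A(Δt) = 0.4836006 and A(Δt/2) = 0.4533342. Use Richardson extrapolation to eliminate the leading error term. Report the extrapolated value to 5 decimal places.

The leading error scales as Δt^3; refining by a factor of 2 reduces it by 2^3 = 8.
Extrapolated value = (8·A(Δt/2) − A(Δt)) / (8 − 1)
= (8·0.4533342 − 0.4836006) / 7
= 3.1430730 / 7 = 0.4490104

0.44901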